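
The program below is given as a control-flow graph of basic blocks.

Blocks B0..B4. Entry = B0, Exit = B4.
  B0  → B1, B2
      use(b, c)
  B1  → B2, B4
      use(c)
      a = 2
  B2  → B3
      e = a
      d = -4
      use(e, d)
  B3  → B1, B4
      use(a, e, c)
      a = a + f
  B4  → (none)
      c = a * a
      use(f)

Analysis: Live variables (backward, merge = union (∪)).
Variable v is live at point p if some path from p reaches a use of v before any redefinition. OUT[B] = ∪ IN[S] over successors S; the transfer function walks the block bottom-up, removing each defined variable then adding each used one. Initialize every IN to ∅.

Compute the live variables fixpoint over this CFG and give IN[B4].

Converged values:
  B0:  IN={a, b, c, f}  OUT={a, c, f}
  B1:  IN={c, f}  OUT={a, c, f}
  B2:  IN={a, c, f}  OUT={a, c, e, f}
  B3:  IN={a, c, e, f}  OUT={a, c, f}
  B4:  IN={a, f}  OUT={}

B4 is the boundary node: OUT[B4] = {}
Applying B4's transfer function to that OUT value gives IN[B4] (row B4 above).

Answer: {a, f}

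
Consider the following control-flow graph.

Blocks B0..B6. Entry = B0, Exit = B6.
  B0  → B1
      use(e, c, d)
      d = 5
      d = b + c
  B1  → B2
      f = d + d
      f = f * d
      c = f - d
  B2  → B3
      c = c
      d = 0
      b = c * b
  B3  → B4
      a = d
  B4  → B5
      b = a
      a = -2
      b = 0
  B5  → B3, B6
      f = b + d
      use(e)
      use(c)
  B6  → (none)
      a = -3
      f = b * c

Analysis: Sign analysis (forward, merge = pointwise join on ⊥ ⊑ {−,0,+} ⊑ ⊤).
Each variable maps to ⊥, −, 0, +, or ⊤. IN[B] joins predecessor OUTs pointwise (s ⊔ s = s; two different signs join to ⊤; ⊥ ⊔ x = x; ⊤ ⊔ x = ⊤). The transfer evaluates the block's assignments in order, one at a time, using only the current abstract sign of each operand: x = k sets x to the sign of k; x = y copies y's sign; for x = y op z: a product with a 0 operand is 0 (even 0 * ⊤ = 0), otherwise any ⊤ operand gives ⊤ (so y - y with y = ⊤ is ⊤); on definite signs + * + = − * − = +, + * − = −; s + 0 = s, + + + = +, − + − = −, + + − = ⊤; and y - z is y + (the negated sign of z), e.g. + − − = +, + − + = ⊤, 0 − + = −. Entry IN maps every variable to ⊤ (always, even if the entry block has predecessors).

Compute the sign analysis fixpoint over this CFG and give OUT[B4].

Converged values:
  B0: | IN=(all ⊤) | OUT=(all ⊤)
  B1: | IN=(all ⊤) | OUT=(all ⊤)
  B2: | IN=(all ⊤) | OUT={d:0; rest ⊤}
  B3: | IN={d:0; rest ⊤} | OUT={a:0, d:0; rest ⊤}
  B4: | IN={a:0, d:0; rest ⊤} | OUT={a:-, b:0, d:0; rest ⊤}
  B5: | IN={a:-, b:0, d:0; rest ⊤} | OUT={a:-, b:0, d:0, f:0; rest ⊤}
  B6: | IN={a:-, b:0, d:0, f:0; rest ⊤} | OUT={a:-, b:0, d:0, f:0; rest ⊤}

Merge at B4: IN[B4] = OUT[B3] = {a: 0, b: ⊤, c: ⊤, d: 0, e: ⊤, f: ⊤}
Applying B4's transfer function to that IN value gives OUT[B4] (row B4 above).

Answer: {a: -, b: 0, c: ⊤, d: 0, e: ⊤, f: ⊤}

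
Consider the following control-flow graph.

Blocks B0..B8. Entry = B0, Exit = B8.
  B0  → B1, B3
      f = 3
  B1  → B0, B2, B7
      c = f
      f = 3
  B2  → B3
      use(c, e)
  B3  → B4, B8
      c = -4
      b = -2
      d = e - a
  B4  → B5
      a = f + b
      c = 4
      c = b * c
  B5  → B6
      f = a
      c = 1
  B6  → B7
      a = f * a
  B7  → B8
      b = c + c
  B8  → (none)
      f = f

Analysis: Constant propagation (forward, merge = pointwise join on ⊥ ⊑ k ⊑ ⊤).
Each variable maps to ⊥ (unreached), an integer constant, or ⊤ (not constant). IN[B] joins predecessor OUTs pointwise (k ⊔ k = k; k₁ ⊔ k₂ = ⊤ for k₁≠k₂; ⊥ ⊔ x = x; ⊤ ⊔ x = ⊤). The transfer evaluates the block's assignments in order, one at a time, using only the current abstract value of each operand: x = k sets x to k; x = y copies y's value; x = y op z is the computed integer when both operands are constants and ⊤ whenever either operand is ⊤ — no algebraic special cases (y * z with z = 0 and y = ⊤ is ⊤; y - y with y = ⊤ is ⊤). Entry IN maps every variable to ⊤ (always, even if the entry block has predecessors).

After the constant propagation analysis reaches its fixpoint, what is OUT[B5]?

Fixpoint table:
  B0: | IN=(all ⊤) | OUT={f:3; rest ⊤}
  B1: | IN={f:3; rest ⊤} | OUT={c:3, f:3; rest ⊤}
  B2: | IN={c:3, f:3; rest ⊤} | OUT={c:3, f:3; rest ⊤}
  B3: | IN={f:3; rest ⊤} | OUT={b:-2, c:-4, f:3; rest ⊤}
  B4: | IN={b:-2, c:-4, f:3; rest ⊤} | OUT={a:1, b:-2, c:-8, f:3; rest ⊤}
  B5: | IN={a:1, b:-2, c:-8, f:3; rest ⊤} | OUT={a:1, b:-2, c:1, f:1; rest ⊤}
  B6: | IN={a:1, b:-2, c:1, f:1; rest ⊤} | OUT={a:1, b:-2, c:1, f:1; rest ⊤}
  B7: | IN=(all ⊤) | OUT=(all ⊤)
  B8: | IN=(all ⊤) | OUT=(all ⊤)

Merge at B5: IN[B5] = OUT[B4] = {a: 1, b: -2, c: -8, d: ⊤, e: ⊤, f: 3}
Applying B5's transfer function to that IN value gives OUT[B5] (row B5 above).

Answer: {a: 1, b: -2, c: 1, d: ⊤, e: ⊤, f: 1}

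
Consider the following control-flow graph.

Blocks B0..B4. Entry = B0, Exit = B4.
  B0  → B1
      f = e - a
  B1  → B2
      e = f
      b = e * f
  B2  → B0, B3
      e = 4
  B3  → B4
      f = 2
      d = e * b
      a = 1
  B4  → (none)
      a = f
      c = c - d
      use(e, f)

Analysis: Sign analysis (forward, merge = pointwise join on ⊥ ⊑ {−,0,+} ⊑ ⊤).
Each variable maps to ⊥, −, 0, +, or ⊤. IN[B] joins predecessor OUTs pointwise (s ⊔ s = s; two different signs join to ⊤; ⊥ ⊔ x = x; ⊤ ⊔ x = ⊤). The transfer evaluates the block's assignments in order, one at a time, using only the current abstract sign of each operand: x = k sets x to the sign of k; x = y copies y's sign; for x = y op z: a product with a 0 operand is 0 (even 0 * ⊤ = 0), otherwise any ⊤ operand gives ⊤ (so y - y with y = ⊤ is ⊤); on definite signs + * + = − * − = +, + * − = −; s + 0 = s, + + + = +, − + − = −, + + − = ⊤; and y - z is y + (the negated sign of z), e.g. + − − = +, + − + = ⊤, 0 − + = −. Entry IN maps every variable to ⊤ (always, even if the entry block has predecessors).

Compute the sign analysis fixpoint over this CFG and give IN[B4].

Per-block solution:
  B0: | IN=(all ⊤) | OUT=(all ⊤)
  B1: | IN=(all ⊤) | OUT=(all ⊤)
  B2: | IN=(all ⊤) | OUT={e:+; rest ⊤}
  B3: | IN={e:+; rest ⊤} | OUT={a:+, e:+, f:+; rest ⊤}
  B4: | IN={a:+, e:+, f:+; rest ⊤} | OUT={a:+, e:+, f:+; rest ⊤}

Merge at B4: IN[B4] = OUT[B3] = {a: +, b: ⊤, c: ⊤, d: ⊤, e: +, f: +}

Answer: {a: +, b: ⊤, c: ⊤, d: ⊤, e: +, f: +}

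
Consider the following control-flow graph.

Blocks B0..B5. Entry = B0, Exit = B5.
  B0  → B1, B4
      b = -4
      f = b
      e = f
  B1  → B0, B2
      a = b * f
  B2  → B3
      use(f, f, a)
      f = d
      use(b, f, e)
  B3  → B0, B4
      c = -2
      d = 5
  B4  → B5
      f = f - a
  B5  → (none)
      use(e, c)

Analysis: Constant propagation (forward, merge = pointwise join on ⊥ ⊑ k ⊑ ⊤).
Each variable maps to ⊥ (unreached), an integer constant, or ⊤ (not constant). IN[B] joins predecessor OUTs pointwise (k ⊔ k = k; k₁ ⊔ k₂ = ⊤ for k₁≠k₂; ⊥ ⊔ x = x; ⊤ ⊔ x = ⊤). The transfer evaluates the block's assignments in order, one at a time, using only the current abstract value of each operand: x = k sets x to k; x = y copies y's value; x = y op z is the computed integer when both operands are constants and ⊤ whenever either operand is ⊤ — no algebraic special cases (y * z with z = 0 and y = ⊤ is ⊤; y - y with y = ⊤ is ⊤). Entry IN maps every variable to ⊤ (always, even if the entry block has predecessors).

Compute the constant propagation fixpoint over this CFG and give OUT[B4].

Answer: {a: ⊤, b: -4, c: ⊤, d: ⊤, e: -4, f: ⊤}

Working:
Converged values:
  B0:  IN=(all ⊤)  OUT={b:-4, e:-4, f:-4; rest ⊤}
  B1:  IN={b:-4, e:-4, f:-4; rest ⊤}  OUT={a:16, b:-4, e:-4, f:-4; rest ⊤}
  B2:  IN={a:16, b:-4, e:-4, f:-4; rest ⊤}  OUT={a:16, b:-4, e:-4; rest ⊤}
  B3:  IN={a:16, b:-4, e:-4; rest ⊤}  OUT={a:16, b:-4, c:-2, d:5, e:-4; rest ⊤}
  B4:  IN={b:-4, e:-4; rest ⊤}  OUT={b:-4, e:-4; rest ⊤}
  B5:  IN={b:-4, e:-4; rest ⊤}  OUT={b:-4, e:-4; rest ⊤}

Merge at B4: IN[B4] = OUT[B0] ⊔ OUT[B3] = {a: ⊤, b: -4, c: ⊤, d: ⊤, e: -4, f: ⊤}
Applying B4's transfer function to that IN value gives OUT[B4] (row B4 above).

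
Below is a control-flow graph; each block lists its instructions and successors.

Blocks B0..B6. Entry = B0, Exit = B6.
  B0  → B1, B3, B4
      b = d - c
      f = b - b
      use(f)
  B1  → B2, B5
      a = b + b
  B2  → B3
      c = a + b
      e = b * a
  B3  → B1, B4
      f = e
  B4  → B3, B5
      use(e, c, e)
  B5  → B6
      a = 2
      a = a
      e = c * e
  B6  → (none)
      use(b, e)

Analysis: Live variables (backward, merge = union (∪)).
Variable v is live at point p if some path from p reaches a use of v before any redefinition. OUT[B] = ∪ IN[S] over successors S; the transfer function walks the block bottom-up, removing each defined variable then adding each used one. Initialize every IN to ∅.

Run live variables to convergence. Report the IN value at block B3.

Answer: {b, c, e}

Working:
Converged values:
  B0: | IN={c, d, e} | OUT={b, c, e}
  B1: | IN={b, c, e} | OUT={a, b, c, e}
  B2: | IN={a, b} | OUT={b, c, e}
  B3: | IN={b, c, e} | OUT={b, c, e}
  B4: | IN={b, c, e} | OUT={b, c, e}
  B5: | IN={b, c, e} | OUT={b, e}
  B6: | IN={b, e} | OUT={}

Merge at B3: OUT[B3] = IN[B1] ⊔ IN[B4] = {b, c, e}
Applying B3's transfer function to that OUT value gives IN[B3] (row B3 above).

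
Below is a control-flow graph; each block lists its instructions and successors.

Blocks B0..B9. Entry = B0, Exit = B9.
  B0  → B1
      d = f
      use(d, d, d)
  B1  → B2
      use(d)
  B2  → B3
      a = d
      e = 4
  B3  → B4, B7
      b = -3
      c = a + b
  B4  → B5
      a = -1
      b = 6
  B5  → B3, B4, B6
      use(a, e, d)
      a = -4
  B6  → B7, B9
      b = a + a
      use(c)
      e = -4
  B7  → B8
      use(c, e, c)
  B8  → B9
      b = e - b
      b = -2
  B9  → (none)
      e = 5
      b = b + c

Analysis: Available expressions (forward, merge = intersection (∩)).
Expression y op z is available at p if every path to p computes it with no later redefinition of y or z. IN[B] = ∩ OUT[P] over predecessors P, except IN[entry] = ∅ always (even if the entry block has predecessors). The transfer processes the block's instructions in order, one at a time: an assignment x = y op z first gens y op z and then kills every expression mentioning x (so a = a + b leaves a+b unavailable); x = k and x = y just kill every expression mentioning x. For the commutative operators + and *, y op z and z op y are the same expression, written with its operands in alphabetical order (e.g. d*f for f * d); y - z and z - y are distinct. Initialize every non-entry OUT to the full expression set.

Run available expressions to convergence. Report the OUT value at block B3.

Fixpoint table:
  B0: | IN={} | OUT={}
  B1: | IN={} | OUT={}
  B2: | IN={} | OUT={}
  B3: | IN={} | OUT={a+b}
  B4: | IN={} | OUT={}
  B5: | IN={} | OUT={}
  B6: | IN={} | OUT={a+a}
  B7: | IN={} | OUT={}
  B8: | IN={} | OUT={}
  B9: | IN={} | OUT={}

Merge at B3: IN[B3] = OUT[B2] ∩ OUT[B5] = {}
Applying B3's transfer function to that IN value gives OUT[B3] (row B3 above).

Answer: {a+b}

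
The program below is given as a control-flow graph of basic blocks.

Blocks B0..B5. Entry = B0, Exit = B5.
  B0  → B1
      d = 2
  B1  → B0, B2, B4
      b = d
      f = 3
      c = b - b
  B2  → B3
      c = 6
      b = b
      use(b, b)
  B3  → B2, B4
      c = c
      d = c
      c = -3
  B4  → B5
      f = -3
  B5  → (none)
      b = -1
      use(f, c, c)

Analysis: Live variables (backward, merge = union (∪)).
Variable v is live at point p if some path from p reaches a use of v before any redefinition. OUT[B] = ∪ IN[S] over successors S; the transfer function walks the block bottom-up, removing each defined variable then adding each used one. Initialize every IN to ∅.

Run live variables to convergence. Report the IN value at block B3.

Answer: {b, c}

Trace:
Per-block solution:
  B0: | IN={} | OUT={d}
  B1: | IN={d} | OUT={b, c}
  B2: | IN={b} | OUT={b, c}
  B3: | IN={b, c} | OUT={b, c}
  B4: | IN={c} | OUT={c, f}
  B5: | IN={c, f} | OUT={}

Merge at B3: OUT[B3] = IN[B2] ⊔ IN[B4] = {b, c}
Applying B3's transfer function to that OUT value gives IN[B3] (row B3 above).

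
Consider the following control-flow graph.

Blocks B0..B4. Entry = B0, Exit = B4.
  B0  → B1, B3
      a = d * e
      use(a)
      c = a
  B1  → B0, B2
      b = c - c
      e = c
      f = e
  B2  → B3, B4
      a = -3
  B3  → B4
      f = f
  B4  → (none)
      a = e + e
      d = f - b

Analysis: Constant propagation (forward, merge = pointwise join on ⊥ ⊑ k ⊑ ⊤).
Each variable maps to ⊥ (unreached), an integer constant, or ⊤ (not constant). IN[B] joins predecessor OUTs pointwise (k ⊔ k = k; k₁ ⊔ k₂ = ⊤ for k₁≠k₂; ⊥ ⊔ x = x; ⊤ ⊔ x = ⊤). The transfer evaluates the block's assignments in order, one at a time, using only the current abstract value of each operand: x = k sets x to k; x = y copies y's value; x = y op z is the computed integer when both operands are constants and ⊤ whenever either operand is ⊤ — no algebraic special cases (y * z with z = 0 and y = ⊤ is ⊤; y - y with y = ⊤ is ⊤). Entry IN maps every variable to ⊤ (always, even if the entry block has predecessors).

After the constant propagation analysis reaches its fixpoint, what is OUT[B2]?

Answer: {a: -3, b: ⊤, c: ⊤, d: ⊤, e: ⊤, f: ⊤}

Working:
Fixpoint table:
  B0:  IN=(all ⊤)  OUT=(all ⊤)
  B1:  IN=(all ⊤)  OUT=(all ⊤)
  B2:  IN=(all ⊤)  OUT={a:-3; rest ⊤}
  B3:  IN=(all ⊤)  OUT=(all ⊤)
  B4:  IN=(all ⊤)  OUT=(all ⊤)

Merge at B2: IN[B2] = OUT[B1] = {a: ⊤, b: ⊤, c: ⊤, d: ⊤, e: ⊤, f: ⊤}
Applying B2's transfer function to that IN value gives OUT[B2] (row B2 above).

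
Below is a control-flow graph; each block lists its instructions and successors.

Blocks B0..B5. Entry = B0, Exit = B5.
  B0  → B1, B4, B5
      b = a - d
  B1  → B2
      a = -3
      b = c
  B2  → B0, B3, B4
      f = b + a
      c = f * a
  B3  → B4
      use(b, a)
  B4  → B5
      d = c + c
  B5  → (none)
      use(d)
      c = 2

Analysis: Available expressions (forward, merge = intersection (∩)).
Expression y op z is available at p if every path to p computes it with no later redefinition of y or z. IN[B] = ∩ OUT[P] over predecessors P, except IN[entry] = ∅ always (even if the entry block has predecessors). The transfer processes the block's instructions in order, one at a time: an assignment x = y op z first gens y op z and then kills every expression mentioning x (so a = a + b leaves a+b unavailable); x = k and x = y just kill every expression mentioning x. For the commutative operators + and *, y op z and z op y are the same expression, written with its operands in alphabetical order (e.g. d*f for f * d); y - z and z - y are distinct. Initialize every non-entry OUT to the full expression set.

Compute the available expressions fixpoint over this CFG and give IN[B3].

Answer: {a*f, a+b}

Derivation:
Converged values:
  B0:  IN={}  OUT={a-d}
  B1:  IN={a-d}  OUT={}
  B2:  IN={}  OUT={a*f, a+b}
  B3:  IN={a*f, a+b}  OUT={a*f, a+b}
  B4:  IN={}  OUT={c+c}
  B5:  IN={}  OUT={}

Merge at B3: IN[B3] = OUT[B2] = {a*f, a+b}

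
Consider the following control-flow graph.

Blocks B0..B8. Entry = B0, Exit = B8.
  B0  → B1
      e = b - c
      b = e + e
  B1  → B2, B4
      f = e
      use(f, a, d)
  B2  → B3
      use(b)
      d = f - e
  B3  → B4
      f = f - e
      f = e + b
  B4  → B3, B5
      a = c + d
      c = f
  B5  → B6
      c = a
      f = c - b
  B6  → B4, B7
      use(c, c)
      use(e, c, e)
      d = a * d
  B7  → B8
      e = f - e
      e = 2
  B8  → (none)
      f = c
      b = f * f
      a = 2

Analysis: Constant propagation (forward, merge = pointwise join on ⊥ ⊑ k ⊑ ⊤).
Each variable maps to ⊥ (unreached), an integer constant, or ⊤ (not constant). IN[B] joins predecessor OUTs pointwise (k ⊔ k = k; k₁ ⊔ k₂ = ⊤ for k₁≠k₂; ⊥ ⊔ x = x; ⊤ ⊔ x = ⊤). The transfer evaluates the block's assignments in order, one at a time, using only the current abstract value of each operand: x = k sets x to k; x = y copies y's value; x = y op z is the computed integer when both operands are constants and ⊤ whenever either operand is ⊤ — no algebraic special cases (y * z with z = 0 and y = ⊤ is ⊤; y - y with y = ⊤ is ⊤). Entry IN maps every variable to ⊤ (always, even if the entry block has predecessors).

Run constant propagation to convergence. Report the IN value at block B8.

Answer: {a: ⊤, b: ⊤, c: ⊤, d: ⊤, e: 2, f: ⊤}

Trace:
Per-block solution:
  B0:  IN=(all ⊤)  OUT=(all ⊤)
  B1:  IN=(all ⊤)  OUT=(all ⊤)
  B2:  IN=(all ⊤)  OUT=(all ⊤)
  B3:  IN=(all ⊤)  OUT=(all ⊤)
  B4:  IN=(all ⊤)  OUT=(all ⊤)
  B5:  IN=(all ⊤)  OUT=(all ⊤)
  B6:  IN=(all ⊤)  OUT=(all ⊤)
  B7:  IN=(all ⊤)  OUT={e:2; rest ⊤}
  B8:  IN={e:2; rest ⊤}  OUT={a:2, e:2; rest ⊤}

Merge at B8: IN[B8] = OUT[B7] = {a: ⊤, b: ⊤, c: ⊤, d: ⊤, e: 2, f: ⊤}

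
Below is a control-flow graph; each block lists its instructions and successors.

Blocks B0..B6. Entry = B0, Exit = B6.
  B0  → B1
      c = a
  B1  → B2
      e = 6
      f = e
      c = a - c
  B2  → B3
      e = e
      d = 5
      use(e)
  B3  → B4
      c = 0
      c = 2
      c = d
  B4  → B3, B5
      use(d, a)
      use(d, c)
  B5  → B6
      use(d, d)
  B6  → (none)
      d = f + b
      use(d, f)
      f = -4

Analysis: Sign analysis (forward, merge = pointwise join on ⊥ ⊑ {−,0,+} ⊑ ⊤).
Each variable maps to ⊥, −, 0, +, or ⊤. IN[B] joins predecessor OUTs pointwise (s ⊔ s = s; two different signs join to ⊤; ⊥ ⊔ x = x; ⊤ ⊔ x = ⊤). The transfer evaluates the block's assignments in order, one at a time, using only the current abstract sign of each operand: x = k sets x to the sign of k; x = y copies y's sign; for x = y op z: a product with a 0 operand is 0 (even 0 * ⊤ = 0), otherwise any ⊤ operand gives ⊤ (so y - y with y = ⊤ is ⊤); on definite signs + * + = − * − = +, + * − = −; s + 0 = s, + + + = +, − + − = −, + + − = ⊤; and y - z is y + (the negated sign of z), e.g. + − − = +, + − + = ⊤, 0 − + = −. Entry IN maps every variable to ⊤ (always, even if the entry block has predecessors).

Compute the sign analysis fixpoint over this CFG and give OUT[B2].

Answer: {a: ⊤, b: ⊤, c: ⊤, d: +, e: +, f: +}

Trace:
Converged values:
  B0:   IN=(all ⊤)   OUT=(all ⊤)
  B1:   IN=(all ⊤)   OUT={e:+, f:+; rest ⊤}
  B2:   IN={e:+, f:+; rest ⊤}   OUT={d:+, e:+, f:+; rest ⊤}
  B3:   IN={d:+, e:+, f:+; rest ⊤}   OUT={c:+, d:+, e:+, f:+; rest ⊤}
  B4:   IN={c:+, d:+, e:+, f:+; rest ⊤}   OUT={c:+, d:+, e:+, f:+; rest ⊤}
  B5:   IN={c:+, d:+, e:+, f:+; rest ⊤}   OUT={c:+, d:+, e:+, f:+; rest ⊤}
  B6:   IN={c:+, d:+, e:+, f:+; rest ⊤}   OUT={c:+, e:+, f:-; rest ⊤}

Merge at B2: IN[B2] = OUT[B1] = {a: ⊤, b: ⊤, c: ⊤, d: ⊤, e: +, f: +}
Applying B2's transfer function to that IN value gives OUT[B2] (row B2 above).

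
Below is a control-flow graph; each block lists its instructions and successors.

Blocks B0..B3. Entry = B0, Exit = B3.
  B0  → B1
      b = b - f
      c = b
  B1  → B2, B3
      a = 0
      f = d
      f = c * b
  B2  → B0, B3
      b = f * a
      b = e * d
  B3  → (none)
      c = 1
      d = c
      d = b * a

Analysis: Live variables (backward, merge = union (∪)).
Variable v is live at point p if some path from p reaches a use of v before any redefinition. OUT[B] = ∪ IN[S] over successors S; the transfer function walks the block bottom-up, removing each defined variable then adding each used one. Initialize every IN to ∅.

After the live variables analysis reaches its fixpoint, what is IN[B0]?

Per-block solution:
  B0: | IN={b, d, e, f} | OUT={b, c, d, e}
  B1: | IN={b, c, d, e} | OUT={a, b, d, e, f}
  B2: | IN={a, d, e, f} | OUT={a, b, d, e, f}
  B3: | IN={a, b} | OUT={}

Merge at B0: OUT[B0] = IN[B1] = {b, c, d, e}
Applying B0's transfer function to that OUT value gives IN[B0] (row B0 above).

Answer: {b, d, e, f}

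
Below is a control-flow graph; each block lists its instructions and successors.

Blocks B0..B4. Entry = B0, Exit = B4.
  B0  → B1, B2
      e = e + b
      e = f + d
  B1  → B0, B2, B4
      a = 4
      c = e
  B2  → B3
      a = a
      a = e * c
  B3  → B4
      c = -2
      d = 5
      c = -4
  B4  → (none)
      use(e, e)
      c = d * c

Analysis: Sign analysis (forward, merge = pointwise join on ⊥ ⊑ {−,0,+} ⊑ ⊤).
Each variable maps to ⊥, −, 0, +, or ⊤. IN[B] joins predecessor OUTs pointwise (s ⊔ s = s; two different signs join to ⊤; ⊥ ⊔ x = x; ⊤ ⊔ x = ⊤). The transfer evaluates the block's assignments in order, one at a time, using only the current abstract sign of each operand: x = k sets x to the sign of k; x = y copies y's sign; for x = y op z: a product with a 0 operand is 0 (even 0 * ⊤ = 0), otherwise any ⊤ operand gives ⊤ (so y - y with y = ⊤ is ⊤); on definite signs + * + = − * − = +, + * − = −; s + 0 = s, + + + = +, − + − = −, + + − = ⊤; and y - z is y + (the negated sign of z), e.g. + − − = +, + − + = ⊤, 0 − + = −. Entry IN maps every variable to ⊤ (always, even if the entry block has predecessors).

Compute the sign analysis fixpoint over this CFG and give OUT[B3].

Answer: {a: ⊤, b: ⊤, c: -, d: +, e: ⊤, f: ⊤}

Trace:
Converged values:
  B0:   IN=(all ⊤)   OUT=(all ⊤)
  B1:   IN=(all ⊤)   OUT={a:+; rest ⊤}
  B2:   IN=(all ⊤)   OUT=(all ⊤)
  B3:   IN=(all ⊤)   OUT={c:-, d:+; rest ⊤}
  B4:   IN=(all ⊤)   OUT=(all ⊤)

Merge at B3: IN[B3] = OUT[B2] = {a: ⊤, b: ⊤, c: ⊤, d: ⊤, e: ⊤, f: ⊤}
Applying B3's transfer function to that IN value gives OUT[B3] (row B3 above).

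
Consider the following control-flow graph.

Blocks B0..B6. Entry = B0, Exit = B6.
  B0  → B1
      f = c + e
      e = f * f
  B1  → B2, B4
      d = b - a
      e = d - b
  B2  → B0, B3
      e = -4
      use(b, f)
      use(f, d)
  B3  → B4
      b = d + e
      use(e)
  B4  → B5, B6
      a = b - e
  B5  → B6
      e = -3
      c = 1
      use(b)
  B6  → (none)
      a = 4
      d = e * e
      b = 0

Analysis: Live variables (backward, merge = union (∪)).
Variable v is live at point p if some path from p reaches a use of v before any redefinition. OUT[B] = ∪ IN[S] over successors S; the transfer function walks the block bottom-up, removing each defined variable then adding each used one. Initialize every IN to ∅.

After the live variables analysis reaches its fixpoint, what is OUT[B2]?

Fixpoint table:
  B0:  IN={a, b, c, e}  OUT={a, b, c, f}
  B1:  IN={a, b, c, f}  OUT={a, b, c, d, e, f}
  B2:  IN={a, b, c, d, f}  OUT={a, b, c, d, e}
  B3:  IN={d, e}  OUT={b, e}
  B4:  IN={b, e}  OUT={b, e}
  B5:  IN={b}  OUT={e}
  B6:  IN={e}  OUT={}

Merge at B2: OUT[B2] = IN[B0] ⊔ IN[B3] = {a, b, c, d, e}

Answer: {a, b, c, d, e}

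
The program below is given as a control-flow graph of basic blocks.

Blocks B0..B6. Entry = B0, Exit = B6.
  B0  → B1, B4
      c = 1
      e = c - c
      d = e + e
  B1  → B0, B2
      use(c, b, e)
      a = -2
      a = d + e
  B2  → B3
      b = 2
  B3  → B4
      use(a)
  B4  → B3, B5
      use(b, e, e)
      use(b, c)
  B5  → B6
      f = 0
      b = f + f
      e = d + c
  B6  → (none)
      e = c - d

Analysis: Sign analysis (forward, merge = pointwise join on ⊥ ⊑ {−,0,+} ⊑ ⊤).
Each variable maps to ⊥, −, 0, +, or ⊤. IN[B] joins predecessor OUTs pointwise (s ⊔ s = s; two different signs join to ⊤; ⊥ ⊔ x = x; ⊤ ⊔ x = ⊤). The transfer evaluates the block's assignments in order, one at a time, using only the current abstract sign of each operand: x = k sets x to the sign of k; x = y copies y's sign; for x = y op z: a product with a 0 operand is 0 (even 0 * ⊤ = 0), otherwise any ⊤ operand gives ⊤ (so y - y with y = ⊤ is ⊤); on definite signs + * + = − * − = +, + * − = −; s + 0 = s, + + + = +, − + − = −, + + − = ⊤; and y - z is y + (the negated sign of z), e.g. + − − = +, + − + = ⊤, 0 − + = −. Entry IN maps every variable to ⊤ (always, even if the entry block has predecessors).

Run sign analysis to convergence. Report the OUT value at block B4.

Answer: {a: ⊤, b: ⊤, c: +, d: ⊤, e: ⊤, f: ⊤}

Derivation:
Converged values:
  B0:   IN=(all ⊤)   OUT={c:+; rest ⊤}
  B1:   IN={c:+; rest ⊤}   OUT={c:+; rest ⊤}
  B2:   IN={c:+; rest ⊤}   OUT={b:+, c:+; rest ⊤}
  B3:   IN={c:+; rest ⊤}   OUT={c:+; rest ⊤}
  B4:   IN={c:+; rest ⊤}   OUT={c:+; rest ⊤}
  B5:   IN={c:+; rest ⊤}   OUT={b:0, c:+, f:0; rest ⊤}
  B6:   IN={b:0, c:+, f:0; rest ⊤}   OUT={b:0, c:+, f:0; rest ⊤}

Merge at B4: IN[B4] = OUT[B0] ⊔ OUT[B3] = {a: ⊤, b: ⊤, c: +, d: ⊤, e: ⊤, f: ⊤}
Applying B4's transfer function to that IN value gives OUT[B4] (row B4 above).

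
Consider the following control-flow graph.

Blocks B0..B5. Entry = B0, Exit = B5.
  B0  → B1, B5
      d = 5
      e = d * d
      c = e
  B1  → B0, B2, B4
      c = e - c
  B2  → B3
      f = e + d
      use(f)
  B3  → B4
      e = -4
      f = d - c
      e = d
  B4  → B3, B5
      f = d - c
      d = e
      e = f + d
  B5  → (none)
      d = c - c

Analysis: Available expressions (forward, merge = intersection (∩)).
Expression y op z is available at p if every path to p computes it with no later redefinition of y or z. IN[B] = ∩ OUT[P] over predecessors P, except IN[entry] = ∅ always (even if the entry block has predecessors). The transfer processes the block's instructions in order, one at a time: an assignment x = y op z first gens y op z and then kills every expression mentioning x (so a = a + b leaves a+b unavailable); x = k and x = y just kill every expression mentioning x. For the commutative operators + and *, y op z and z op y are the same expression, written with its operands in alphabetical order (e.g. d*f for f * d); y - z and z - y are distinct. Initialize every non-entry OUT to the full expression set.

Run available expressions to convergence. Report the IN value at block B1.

Fixpoint table:
  B0: | IN={} | OUT={d*d}
  B1: | IN={d*d} | OUT={d*d}
  B2: | IN={d*d} | OUT={d*d, d+e}
  B3: | IN={} | OUT={d-c}
  B4: | IN={} | OUT={d+f}
  B5: | IN={} | OUT={c-c}

Merge at B1: IN[B1] = OUT[B0] = {d*d}

Answer: {d*d}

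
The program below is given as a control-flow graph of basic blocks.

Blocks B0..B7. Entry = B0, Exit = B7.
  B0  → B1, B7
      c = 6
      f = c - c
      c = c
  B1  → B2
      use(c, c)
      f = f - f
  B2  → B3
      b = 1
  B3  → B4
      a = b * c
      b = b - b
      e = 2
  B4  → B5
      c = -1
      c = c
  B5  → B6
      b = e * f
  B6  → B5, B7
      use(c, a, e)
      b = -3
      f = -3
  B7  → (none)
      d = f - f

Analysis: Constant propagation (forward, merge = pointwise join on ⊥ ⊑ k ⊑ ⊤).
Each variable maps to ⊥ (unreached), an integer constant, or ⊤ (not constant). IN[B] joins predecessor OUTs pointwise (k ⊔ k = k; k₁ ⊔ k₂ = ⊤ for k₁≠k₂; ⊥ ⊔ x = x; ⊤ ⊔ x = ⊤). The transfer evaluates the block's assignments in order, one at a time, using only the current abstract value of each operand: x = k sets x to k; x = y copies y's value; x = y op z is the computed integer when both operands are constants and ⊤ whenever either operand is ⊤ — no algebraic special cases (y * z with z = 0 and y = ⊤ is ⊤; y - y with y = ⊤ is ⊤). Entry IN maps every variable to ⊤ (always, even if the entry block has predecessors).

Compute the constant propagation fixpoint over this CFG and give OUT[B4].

Answer: {a: 6, b: 0, c: -1, d: ⊤, e: 2, f: 0}

Working:
Per-block solution:
  B0: | IN=(all ⊤) | OUT={c:6, f:0; rest ⊤}
  B1: | IN={c:6, f:0; rest ⊤} | OUT={c:6, f:0; rest ⊤}
  B2: | IN={c:6, f:0; rest ⊤} | OUT={b:1, c:6, f:0; rest ⊤}
  B3: | IN={b:1, c:6, f:0; rest ⊤} | OUT={a:6, b:0, c:6, e:2, f:0; rest ⊤}
  B4: | IN={a:6, b:0, c:6, e:2, f:0; rest ⊤} | OUT={a:6, b:0, c:-1, e:2, f:0; rest ⊤}
  B5: | IN={a:6, c:-1, e:2; rest ⊤} | OUT={a:6, c:-1, e:2; rest ⊤}
  B6: | IN={a:6, c:-1, e:2; rest ⊤} | OUT={a:6, b:-3, c:-1, e:2, f:-3; rest ⊤}
  B7: | IN=(all ⊤) | OUT=(all ⊤)

Merge at B4: IN[B4] = OUT[B3] = {a: 6, b: 0, c: 6, d: ⊤, e: 2, f: 0}
Applying B4's transfer function to that IN value gives OUT[B4] (row B4 above).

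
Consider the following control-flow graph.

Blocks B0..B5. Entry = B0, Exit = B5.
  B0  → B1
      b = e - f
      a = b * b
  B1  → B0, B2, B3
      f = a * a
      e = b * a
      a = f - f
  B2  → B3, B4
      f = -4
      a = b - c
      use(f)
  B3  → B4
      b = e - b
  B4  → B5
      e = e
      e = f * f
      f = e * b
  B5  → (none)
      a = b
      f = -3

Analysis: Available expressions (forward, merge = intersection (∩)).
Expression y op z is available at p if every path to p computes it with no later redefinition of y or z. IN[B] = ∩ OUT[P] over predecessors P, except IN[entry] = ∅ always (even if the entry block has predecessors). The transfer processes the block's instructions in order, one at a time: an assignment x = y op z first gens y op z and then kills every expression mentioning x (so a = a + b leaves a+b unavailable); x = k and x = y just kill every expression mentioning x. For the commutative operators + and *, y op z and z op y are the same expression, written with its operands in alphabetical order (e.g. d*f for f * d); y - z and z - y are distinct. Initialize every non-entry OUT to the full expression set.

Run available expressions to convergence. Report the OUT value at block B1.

Converged values:
  B0:  IN={}  OUT={b*b, e-f}
  B1:  IN={b*b, e-f}  OUT={b*b, f-f}
  B2:  IN={b*b, f-f}  OUT={b*b, b-c}
  B3:  IN={b*b}  OUT={}
  B4:  IN={}  OUT={b*e}
  B5:  IN={b*e}  OUT={b*e}

Merge at B1: IN[B1] = OUT[B0] = {b*b, e-f}
Applying B1's transfer function to that IN value gives OUT[B1] (row B1 above).

Answer: {b*b, f-f}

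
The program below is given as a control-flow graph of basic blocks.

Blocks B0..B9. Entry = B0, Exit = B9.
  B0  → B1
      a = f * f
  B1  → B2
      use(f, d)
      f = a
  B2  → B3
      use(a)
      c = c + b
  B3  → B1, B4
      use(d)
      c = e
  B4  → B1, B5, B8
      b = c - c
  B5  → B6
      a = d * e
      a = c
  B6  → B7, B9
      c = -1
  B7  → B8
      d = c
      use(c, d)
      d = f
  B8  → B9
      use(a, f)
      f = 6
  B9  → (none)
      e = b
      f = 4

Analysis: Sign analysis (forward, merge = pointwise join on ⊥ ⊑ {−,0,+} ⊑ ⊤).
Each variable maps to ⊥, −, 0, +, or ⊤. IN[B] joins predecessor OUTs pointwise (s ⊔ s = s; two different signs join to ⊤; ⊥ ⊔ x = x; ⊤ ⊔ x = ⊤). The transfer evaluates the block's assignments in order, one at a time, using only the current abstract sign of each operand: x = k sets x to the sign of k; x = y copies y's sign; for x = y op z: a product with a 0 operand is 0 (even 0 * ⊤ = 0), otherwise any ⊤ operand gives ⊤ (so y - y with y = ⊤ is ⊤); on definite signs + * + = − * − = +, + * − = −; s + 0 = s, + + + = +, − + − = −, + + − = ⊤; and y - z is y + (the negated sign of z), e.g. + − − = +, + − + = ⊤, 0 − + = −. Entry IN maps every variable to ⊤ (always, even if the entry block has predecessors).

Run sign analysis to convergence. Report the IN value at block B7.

Answer: {a: ⊤, b: ⊤, c: -, d: ⊤, e: ⊤, f: ⊤}

Trace:
Per-block solution:
  B0: | IN=(all ⊤) | OUT=(all ⊤)
  B1: | IN=(all ⊤) | OUT=(all ⊤)
  B2: | IN=(all ⊤) | OUT=(all ⊤)
  B3: | IN=(all ⊤) | OUT=(all ⊤)
  B4: | IN=(all ⊤) | OUT=(all ⊤)
  B5: | IN=(all ⊤) | OUT=(all ⊤)
  B6: | IN=(all ⊤) | OUT={c:-; rest ⊤}
  B7: | IN={c:-; rest ⊤} | OUT={c:-; rest ⊤}
  B8: | IN=(all ⊤) | OUT={f:+; rest ⊤}
  B9: | IN=(all ⊤) | OUT={f:+; rest ⊤}

Merge at B7: IN[B7] = OUT[B6] = {a: ⊤, b: ⊤, c: -, d: ⊤, e: ⊤, f: ⊤}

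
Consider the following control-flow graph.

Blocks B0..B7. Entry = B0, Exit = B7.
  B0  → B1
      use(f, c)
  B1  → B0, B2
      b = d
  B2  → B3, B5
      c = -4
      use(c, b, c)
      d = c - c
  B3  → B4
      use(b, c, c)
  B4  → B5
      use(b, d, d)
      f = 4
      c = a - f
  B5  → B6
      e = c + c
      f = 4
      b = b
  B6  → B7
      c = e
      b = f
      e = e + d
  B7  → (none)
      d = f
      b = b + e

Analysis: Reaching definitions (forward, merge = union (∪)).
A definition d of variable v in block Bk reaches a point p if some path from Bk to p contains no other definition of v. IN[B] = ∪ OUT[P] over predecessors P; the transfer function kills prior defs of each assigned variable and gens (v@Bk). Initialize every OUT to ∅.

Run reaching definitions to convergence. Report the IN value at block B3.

Converged values:
  B0: | IN={b@B1} | OUT={b@B1}
  B1: | IN={b@B1} | OUT={b@B1}
  B2: | IN={b@B1} | OUT={b@B1, c@B2, d@B2}
  B3: | IN={b@B1, c@B2, d@B2} | OUT={b@B1, c@B2, d@B2}
  B4: | IN={b@B1, c@B2, d@B2} | OUT={b@B1, c@B4, d@B2, f@B4}
  B5: | IN={b@B1, c@B2, c@B4, d@B2, f@B4} | OUT={b@B5, c@B2, c@B4, d@B2, e@B5, f@B5}
  B6: | IN={b@B5, c@B2, c@B4, d@B2, e@B5, f@B5} | OUT={b@B6, c@B6, d@B2, e@B6, f@B5}
  B7: | IN={b@B6, c@B6, d@B2, e@B6, f@B5} | OUT={b@B7, c@B6, d@B7, e@B6, f@B5}

Merge at B3: IN[B3] = OUT[B2] = {b@B1, c@B2, d@B2}

Answer: {b@B1, c@B2, d@B2}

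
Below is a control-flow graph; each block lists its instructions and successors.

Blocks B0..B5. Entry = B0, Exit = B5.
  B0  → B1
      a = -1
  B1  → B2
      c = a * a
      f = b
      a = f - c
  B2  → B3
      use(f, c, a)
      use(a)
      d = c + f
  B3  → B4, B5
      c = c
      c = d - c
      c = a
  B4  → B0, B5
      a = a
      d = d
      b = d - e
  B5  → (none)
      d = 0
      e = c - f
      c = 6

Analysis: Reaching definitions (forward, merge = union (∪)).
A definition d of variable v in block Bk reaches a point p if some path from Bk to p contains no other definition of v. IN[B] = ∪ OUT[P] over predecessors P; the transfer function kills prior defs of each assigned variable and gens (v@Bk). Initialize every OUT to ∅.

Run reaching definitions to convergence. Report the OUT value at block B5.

Answer: {a@B1, a@B4, b@B4, c@B5, d@B5, e@B5, f@B1}

Working:
Converged values:
  B0: | IN={a@B4, b@B4, c@B3, d@B4, f@B1} | OUT={a@B0, b@B4, c@B3, d@B4, f@B1}
  B1: | IN={a@B0, b@B4, c@B3, d@B4, f@B1} | OUT={a@B1, b@B4, c@B1, d@B4, f@B1}
  B2: | IN={a@B1, b@B4, c@B1, d@B4, f@B1} | OUT={a@B1, b@B4, c@B1, d@B2, f@B1}
  B3: | IN={a@B1, b@B4, c@B1, d@B2, f@B1} | OUT={a@B1, b@B4, c@B3, d@B2, f@B1}
  B4: | IN={a@B1, b@B4, c@B3, d@B2, f@B1} | OUT={a@B4, b@B4, c@B3, d@B4, f@B1}
  B5: | IN={a@B1, a@B4, b@B4, c@B3, d@B2, d@B4, f@B1} | OUT={a@B1, a@B4, b@B4, c@B5, d@B5, e@B5, f@B1}

Merge at B5: IN[B5] = OUT[B3] ⊔ OUT[B4] = {a@B1, a@B4, b@B4, c@B3, d@B2, d@B4, f@B1}
Applying B5's transfer function to that IN value gives OUT[B5] (row B5 above).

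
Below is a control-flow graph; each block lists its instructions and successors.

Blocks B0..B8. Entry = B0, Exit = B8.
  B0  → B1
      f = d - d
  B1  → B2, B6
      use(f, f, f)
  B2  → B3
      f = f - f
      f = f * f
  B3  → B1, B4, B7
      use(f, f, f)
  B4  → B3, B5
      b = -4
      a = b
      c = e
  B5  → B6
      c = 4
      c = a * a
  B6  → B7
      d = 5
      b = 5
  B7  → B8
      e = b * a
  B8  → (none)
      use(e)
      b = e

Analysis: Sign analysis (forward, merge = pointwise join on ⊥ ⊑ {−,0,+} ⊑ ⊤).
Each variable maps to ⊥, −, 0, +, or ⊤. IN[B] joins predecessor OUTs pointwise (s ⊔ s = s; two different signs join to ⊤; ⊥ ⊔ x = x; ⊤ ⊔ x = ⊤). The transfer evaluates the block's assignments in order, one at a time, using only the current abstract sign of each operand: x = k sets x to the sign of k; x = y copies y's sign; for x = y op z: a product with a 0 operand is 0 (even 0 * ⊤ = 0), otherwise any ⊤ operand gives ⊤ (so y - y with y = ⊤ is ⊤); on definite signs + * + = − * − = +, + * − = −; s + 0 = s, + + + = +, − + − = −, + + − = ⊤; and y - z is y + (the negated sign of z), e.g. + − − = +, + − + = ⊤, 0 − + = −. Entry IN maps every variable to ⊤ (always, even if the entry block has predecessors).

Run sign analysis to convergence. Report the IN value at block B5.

Per-block solution:
  B0:  IN=(all ⊤)  OUT=(all ⊤)
  B1:  IN=(all ⊤)  OUT=(all ⊤)
  B2:  IN=(all ⊤)  OUT=(all ⊤)
  B3:  IN=(all ⊤)  OUT=(all ⊤)
  B4:  IN=(all ⊤)  OUT={a:-, b:-; rest ⊤}
  B5:  IN={a:-, b:-; rest ⊤}  OUT={a:-, b:-, c:+; rest ⊤}
  B6:  IN=(all ⊤)  OUT={b:+, d:+; rest ⊤}
  B7:  IN=(all ⊤)  OUT=(all ⊤)
  B8:  IN=(all ⊤)  OUT=(all ⊤)

Merge at B5: IN[B5] = OUT[B4] = {a: -, b: -, c: ⊤, d: ⊤, e: ⊤, f: ⊤}

Answer: {a: -, b: -, c: ⊤, d: ⊤, e: ⊤, f: ⊤}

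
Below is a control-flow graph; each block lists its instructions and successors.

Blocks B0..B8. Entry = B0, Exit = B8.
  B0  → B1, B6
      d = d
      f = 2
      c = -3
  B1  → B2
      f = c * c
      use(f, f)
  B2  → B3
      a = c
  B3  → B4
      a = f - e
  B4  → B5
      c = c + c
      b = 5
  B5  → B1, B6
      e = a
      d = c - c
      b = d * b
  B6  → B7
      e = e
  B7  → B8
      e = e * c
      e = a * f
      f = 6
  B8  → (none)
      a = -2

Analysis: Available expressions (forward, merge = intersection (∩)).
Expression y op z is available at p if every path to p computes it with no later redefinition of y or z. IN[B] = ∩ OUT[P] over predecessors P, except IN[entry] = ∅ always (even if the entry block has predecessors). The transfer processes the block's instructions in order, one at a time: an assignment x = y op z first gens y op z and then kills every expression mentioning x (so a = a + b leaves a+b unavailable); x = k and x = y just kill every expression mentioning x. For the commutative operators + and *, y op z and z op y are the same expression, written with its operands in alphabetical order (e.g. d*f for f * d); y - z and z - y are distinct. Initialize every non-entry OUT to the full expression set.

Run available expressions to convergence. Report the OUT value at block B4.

Answer: {f-e}

Derivation:
Per-block solution:
  B0:   IN={}   OUT={}
  B1:   IN={}   OUT={c*c}
  B2:   IN={c*c}   OUT={c*c}
  B3:   IN={c*c}   OUT={c*c, f-e}
  B4:   IN={c*c, f-e}   OUT={f-e}
  B5:   IN={f-e}   OUT={c-c}
  B6:   IN={}   OUT={}
  B7:   IN={}   OUT={}
  B8:   IN={}   OUT={}

Merge at B4: IN[B4] = OUT[B3] = {c*c, f-e}
Applying B4's transfer function to that IN value gives OUT[B4] (row B4 above).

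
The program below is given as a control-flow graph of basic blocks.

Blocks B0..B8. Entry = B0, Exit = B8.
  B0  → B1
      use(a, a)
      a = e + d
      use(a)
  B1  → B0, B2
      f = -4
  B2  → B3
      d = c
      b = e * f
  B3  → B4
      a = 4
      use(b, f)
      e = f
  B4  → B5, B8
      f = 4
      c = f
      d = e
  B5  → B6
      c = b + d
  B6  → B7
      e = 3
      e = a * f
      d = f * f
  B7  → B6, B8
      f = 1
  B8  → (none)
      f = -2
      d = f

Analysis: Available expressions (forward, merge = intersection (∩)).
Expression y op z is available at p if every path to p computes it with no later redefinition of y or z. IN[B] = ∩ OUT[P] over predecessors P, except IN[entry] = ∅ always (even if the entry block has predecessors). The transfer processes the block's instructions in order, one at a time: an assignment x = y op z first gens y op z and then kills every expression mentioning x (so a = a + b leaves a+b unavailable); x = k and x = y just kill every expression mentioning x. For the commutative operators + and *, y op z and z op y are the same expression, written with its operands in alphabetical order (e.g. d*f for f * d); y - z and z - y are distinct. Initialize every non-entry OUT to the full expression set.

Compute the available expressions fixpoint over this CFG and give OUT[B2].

Fixpoint table:
  B0:  IN={}  OUT={d+e}
  B1:  IN={d+e}  OUT={d+e}
  B2:  IN={d+e}  OUT={e*f}
  B3:  IN={e*f}  OUT={}
  B4:  IN={}  OUT={}
  B5:  IN={}  OUT={b+d}
  B6:  IN={}  OUT={a*f, f*f}
  B7:  IN={a*f, f*f}  OUT={}
  B8:  IN={}  OUT={}

Merge at B2: IN[B2] = OUT[B1] = {d+e}
Applying B2's transfer function to that IN value gives OUT[B2] (row B2 above).

Answer: {e*f}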